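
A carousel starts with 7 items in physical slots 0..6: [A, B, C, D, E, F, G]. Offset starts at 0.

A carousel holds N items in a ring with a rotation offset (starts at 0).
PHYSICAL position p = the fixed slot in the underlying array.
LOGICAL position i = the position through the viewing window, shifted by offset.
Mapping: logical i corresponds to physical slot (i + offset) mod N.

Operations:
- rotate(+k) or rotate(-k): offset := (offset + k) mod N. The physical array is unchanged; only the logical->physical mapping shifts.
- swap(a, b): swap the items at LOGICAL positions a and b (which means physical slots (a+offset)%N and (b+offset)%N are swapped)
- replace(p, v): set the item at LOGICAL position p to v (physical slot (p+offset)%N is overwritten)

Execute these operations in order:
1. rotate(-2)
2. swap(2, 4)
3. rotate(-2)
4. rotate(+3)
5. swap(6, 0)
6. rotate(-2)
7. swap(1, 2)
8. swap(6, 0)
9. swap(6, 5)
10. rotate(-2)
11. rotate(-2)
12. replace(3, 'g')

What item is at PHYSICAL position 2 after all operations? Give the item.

Answer: E

Derivation:
After op 1 (rotate(-2)): offset=5, physical=[A,B,C,D,E,F,G], logical=[F,G,A,B,C,D,E]
After op 2 (swap(2, 4)): offset=5, physical=[C,B,A,D,E,F,G], logical=[F,G,C,B,A,D,E]
After op 3 (rotate(-2)): offset=3, physical=[C,B,A,D,E,F,G], logical=[D,E,F,G,C,B,A]
After op 4 (rotate(+3)): offset=6, physical=[C,B,A,D,E,F,G], logical=[G,C,B,A,D,E,F]
After op 5 (swap(6, 0)): offset=6, physical=[C,B,A,D,E,G,F], logical=[F,C,B,A,D,E,G]
After op 6 (rotate(-2)): offset=4, physical=[C,B,A,D,E,G,F], logical=[E,G,F,C,B,A,D]
After op 7 (swap(1, 2)): offset=4, physical=[C,B,A,D,E,F,G], logical=[E,F,G,C,B,A,D]
After op 8 (swap(6, 0)): offset=4, physical=[C,B,A,E,D,F,G], logical=[D,F,G,C,B,A,E]
After op 9 (swap(6, 5)): offset=4, physical=[C,B,E,A,D,F,G], logical=[D,F,G,C,B,E,A]
After op 10 (rotate(-2)): offset=2, physical=[C,B,E,A,D,F,G], logical=[E,A,D,F,G,C,B]
After op 11 (rotate(-2)): offset=0, physical=[C,B,E,A,D,F,G], logical=[C,B,E,A,D,F,G]
After op 12 (replace(3, 'g')): offset=0, physical=[C,B,E,g,D,F,G], logical=[C,B,E,g,D,F,G]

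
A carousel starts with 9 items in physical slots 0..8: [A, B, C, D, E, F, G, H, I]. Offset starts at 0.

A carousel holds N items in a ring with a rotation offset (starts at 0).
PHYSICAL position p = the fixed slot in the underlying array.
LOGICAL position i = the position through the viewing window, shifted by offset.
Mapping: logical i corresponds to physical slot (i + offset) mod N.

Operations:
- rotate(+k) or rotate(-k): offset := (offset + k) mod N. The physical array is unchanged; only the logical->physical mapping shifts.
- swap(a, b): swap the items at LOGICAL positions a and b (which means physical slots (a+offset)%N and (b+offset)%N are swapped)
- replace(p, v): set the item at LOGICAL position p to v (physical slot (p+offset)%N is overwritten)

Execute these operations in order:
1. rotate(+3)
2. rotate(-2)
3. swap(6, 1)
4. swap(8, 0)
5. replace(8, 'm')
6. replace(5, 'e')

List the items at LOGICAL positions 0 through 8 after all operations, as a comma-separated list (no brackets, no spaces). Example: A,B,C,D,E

Answer: A,H,D,E,F,e,C,I,m

Derivation:
After op 1 (rotate(+3)): offset=3, physical=[A,B,C,D,E,F,G,H,I], logical=[D,E,F,G,H,I,A,B,C]
After op 2 (rotate(-2)): offset=1, physical=[A,B,C,D,E,F,G,H,I], logical=[B,C,D,E,F,G,H,I,A]
After op 3 (swap(6, 1)): offset=1, physical=[A,B,H,D,E,F,G,C,I], logical=[B,H,D,E,F,G,C,I,A]
After op 4 (swap(8, 0)): offset=1, physical=[B,A,H,D,E,F,G,C,I], logical=[A,H,D,E,F,G,C,I,B]
After op 5 (replace(8, 'm')): offset=1, physical=[m,A,H,D,E,F,G,C,I], logical=[A,H,D,E,F,G,C,I,m]
After op 6 (replace(5, 'e')): offset=1, physical=[m,A,H,D,E,F,e,C,I], logical=[A,H,D,E,F,e,C,I,m]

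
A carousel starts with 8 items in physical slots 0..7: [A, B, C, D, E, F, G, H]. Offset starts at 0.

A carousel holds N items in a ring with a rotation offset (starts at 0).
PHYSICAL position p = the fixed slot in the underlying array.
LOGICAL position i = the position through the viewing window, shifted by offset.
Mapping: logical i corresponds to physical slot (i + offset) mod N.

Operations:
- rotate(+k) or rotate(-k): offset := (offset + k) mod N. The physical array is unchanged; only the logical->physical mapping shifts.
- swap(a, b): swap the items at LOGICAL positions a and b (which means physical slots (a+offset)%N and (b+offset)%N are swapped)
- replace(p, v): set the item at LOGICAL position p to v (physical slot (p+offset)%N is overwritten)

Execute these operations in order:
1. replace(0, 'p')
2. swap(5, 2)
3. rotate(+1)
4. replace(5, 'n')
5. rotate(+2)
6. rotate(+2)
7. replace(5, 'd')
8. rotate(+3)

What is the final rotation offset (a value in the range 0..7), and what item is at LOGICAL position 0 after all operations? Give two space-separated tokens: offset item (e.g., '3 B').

After op 1 (replace(0, 'p')): offset=0, physical=[p,B,C,D,E,F,G,H], logical=[p,B,C,D,E,F,G,H]
After op 2 (swap(5, 2)): offset=0, physical=[p,B,F,D,E,C,G,H], logical=[p,B,F,D,E,C,G,H]
After op 3 (rotate(+1)): offset=1, physical=[p,B,F,D,E,C,G,H], logical=[B,F,D,E,C,G,H,p]
After op 4 (replace(5, 'n')): offset=1, physical=[p,B,F,D,E,C,n,H], logical=[B,F,D,E,C,n,H,p]
After op 5 (rotate(+2)): offset=3, physical=[p,B,F,D,E,C,n,H], logical=[D,E,C,n,H,p,B,F]
After op 6 (rotate(+2)): offset=5, physical=[p,B,F,D,E,C,n,H], logical=[C,n,H,p,B,F,D,E]
After op 7 (replace(5, 'd')): offset=5, physical=[p,B,d,D,E,C,n,H], logical=[C,n,H,p,B,d,D,E]
After op 8 (rotate(+3)): offset=0, physical=[p,B,d,D,E,C,n,H], logical=[p,B,d,D,E,C,n,H]

Answer: 0 p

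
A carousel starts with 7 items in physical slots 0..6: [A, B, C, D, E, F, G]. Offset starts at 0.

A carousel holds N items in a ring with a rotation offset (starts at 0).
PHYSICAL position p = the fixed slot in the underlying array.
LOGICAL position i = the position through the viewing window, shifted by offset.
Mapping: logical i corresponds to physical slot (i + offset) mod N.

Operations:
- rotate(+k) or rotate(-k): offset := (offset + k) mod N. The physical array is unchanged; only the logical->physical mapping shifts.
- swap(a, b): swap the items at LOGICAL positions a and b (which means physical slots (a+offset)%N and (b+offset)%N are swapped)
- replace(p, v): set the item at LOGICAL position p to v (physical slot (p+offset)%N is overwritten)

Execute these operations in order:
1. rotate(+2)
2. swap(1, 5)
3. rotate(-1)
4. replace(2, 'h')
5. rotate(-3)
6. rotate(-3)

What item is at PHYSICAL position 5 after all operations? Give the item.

After op 1 (rotate(+2)): offset=2, physical=[A,B,C,D,E,F,G], logical=[C,D,E,F,G,A,B]
After op 2 (swap(1, 5)): offset=2, physical=[D,B,C,A,E,F,G], logical=[C,A,E,F,G,D,B]
After op 3 (rotate(-1)): offset=1, physical=[D,B,C,A,E,F,G], logical=[B,C,A,E,F,G,D]
After op 4 (replace(2, 'h')): offset=1, physical=[D,B,C,h,E,F,G], logical=[B,C,h,E,F,G,D]
After op 5 (rotate(-3)): offset=5, physical=[D,B,C,h,E,F,G], logical=[F,G,D,B,C,h,E]
After op 6 (rotate(-3)): offset=2, physical=[D,B,C,h,E,F,G], logical=[C,h,E,F,G,D,B]

Answer: F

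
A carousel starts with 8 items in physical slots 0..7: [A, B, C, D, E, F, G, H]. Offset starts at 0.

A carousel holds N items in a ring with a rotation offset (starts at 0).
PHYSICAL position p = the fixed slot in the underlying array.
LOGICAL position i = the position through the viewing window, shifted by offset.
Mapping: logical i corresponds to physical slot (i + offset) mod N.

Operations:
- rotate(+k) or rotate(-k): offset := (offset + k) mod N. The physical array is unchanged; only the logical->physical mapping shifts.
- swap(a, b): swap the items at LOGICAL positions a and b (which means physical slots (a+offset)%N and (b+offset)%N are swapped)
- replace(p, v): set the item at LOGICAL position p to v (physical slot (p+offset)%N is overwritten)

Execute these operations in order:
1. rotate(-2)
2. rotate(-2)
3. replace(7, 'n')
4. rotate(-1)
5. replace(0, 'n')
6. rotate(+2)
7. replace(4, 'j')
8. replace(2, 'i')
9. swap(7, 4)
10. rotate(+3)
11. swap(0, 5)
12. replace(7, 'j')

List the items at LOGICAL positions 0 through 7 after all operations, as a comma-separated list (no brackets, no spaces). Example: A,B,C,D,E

After op 1 (rotate(-2)): offset=6, physical=[A,B,C,D,E,F,G,H], logical=[G,H,A,B,C,D,E,F]
After op 2 (rotate(-2)): offset=4, physical=[A,B,C,D,E,F,G,H], logical=[E,F,G,H,A,B,C,D]
After op 3 (replace(7, 'n')): offset=4, physical=[A,B,C,n,E,F,G,H], logical=[E,F,G,H,A,B,C,n]
After op 4 (rotate(-1)): offset=3, physical=[A,B,C,n,E,F,G,H], logical=[n,E,F,G,H,A,B,C]
After op 5 (replace(0, 'n')): offset=3, physical=[A,B,C,n,E,F,G,H], logical=[n,E,F,G,H,A,B,C]
After op 6 (rotate(+2)): offset=5, physical=[A,B,C,n,E,F,G,H], logical=[F,G,H,A,B,C,n,E]
After op 7 (replace(4, 'j')): offset=5, physical=[A,j,C,n,E,F,G,H], logical=[F,G,H,A,j,C,n,E]
After op 8 (replace(2, 'i')): offset=5, physical=[A,j,C,n,E,F,G,i], logical=[F,G,i,A,j,C,n,E]
After op 9 (swap(7, 4)): offset=5, physical=[A,E,C,n,j,F,G,i], logical=[F,G,i,A,E,C,n,j]
After op 10 (rotate(+3)): offset=0, physical=[A,E,C,n,j,F,G,i], logical=[A,E,C,n,j,F,G,i]
After op 11 (swap(0, 5)): offset=0, physical=[F,E,C,n,j,A,G,i], logical=[F,E,C,n,j,A,G,i]
After op 12 (replace(7, 'j')): offset=0, physical=[F,E,C,n,j,A,G,j], logical=[F,E,C,n,j,A,G,j]

Answer: F,E,C,n,j,A,G,j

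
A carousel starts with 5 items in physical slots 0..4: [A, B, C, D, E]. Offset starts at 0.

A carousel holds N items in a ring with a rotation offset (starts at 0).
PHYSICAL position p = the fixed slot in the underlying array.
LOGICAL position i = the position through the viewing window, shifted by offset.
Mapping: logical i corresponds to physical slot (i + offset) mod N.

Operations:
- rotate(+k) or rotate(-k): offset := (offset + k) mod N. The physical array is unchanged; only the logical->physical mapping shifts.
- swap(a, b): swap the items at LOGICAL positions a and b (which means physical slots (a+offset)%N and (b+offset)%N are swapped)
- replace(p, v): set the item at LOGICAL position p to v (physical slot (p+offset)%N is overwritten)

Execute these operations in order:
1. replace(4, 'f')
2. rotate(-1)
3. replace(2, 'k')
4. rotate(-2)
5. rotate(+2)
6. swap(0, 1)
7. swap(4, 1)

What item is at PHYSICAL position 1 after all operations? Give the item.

Answer: k

Derivation:
After op 1 (replace(4, 'f')): offset=0, physical=[A,B,C,D,f], logical=[A,B,C,D,f]
After op 2 (rotate(-1)): offset=4, physical=[A,B,C,D,f], logical=[f,A,B,C,D]
After op 3 (replace(2, 'k')): offset=4, physical=[A,k,C,D,f], logical=[f,A,k,C,D]
After op 4 (rotate(-2)): offset=2, physical=[A,k,C,D,f], logical=[C,D,f,A,k]
After op 5 (rotate(+2)): offset=4, physical=[A,k,C,D,f], logical=[f,A,k,C,D]
After op 6 (swap(0, 1)): offset=4, physical=[f,k,C,D,A], logical=[A,f,k,C,D]
After op 7 (swap(4, 1)): offset=4, physical=[D,k,C,f,A], logical=[A,D,k,C,f]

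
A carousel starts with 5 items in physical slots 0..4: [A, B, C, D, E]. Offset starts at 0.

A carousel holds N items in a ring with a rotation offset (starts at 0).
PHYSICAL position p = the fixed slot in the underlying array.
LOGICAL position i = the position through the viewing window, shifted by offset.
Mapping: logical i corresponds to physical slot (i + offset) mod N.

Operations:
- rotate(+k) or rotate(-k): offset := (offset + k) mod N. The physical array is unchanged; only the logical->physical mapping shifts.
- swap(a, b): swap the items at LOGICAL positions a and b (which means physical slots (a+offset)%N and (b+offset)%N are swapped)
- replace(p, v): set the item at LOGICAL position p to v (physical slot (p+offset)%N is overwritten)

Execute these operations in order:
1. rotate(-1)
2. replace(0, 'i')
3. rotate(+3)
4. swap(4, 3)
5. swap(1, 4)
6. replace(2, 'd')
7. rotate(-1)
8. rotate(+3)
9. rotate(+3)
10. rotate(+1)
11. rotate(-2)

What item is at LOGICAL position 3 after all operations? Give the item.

Answer: d

Derivation:
After op 1 (rotate(-1)): offset=4, physical=[A,B,C,D,E], logical=[E,A,B,C,D]
After op 2 (replace(0, 'i')): offset=4, physical=[A,B,C,D,i], logical=[i,A,B,C,D]
After op 3 (rotate(+3)): offset=2, physical=[A,B,C,D,i], logical=[C,D,i,A,B]
After op 4 (swap(4, 3)): offset=2, physical=[B,A,C,D,i], logical=[C,D,i,B,A]
After op 5 (swap(1, 4)): offset=2, physical=[B,D,C,A,i], logical=[C,A,i,B,D]
After op 6 (replace(2, 'd')): offset=2, physical=[B,D,C,A,d], logical=[C,A,d,B,D]
After op 7 (rotate(-1)): offset=1, physical=[B,D,C,A,d], logical=[D,C,A,d,B]
After op 8 (rotate(+3)): offset=4, physical=[B,D,C,A,d], logical=[d,B,D,C,A]
After op 9 (rotate(+3)): offset=2, physical=[B,D,C,A,d], logical=[C,A,d,B,D]
After op 10 (rotate(+1)): offset=3, physical=[B,D,C,A,d], logical=[A,d,B,D,C]
After op 11 (rotate(-2)): offset=1, physical=[B,D,C,A,d], logical=[D,C,A,d,B]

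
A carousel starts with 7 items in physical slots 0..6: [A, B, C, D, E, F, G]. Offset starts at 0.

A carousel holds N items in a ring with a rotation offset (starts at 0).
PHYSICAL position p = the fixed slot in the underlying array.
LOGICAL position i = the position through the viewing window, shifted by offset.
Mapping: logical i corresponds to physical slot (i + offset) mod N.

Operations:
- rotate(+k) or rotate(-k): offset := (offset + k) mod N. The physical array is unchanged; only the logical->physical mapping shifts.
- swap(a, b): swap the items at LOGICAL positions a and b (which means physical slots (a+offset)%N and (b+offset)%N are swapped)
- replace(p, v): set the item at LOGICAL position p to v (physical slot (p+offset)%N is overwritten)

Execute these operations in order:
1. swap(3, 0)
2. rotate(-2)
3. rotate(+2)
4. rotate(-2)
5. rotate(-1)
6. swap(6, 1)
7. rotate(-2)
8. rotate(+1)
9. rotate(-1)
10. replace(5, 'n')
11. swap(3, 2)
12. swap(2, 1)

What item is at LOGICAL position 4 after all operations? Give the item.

After op 1 (swap(3, 0)): offset=0, physical=[D,B,C,A,E,F,G], logical=[D,B,C,A,E,F,G]
After op 2 (rotate(-2)): offset=5, physical=[D,B,C,A,E,F,G], logical=[F,G,D,B,C,A,E]
After op 3 (rotate(+2)): offset=0, physical=[D,B,C,A,E,F,G], logical=[D,B,C,A,E,F,G]
After op 4 (rotate(-2)): offset=5, physical=[D,B,C,A,E,F,G], logical=[F,G,D,B,C,A,E]
After op 5 (rotate(-1)): offset=4, physical=[D,B,C,A,E,F,G], logical=[E,F,G,D,B,C,A]
After op 6 (swap(6, 1)): offset=4, physical=[D,B,C,F,E,A,G], logical=[E,A,G,D,B,C,F]
After op 7 (rotate(-2)): offset=2, physical=[D,B,C,F,E,A,G], logical=[C,F,E,A,G,D,B]
After op 8 (rotate(+1)): offset=3, physical=[D,B,C,F,E,A,G], logical=[F,E,A,G,D,B,C]
After op 9 (rotate(-1)): offset=2, physical=[D,B,C,F,E,A,G], logical=[C,F,E,A,G,D,B]
After op 10 (replace(5, 'n')): offset=2, physical=[n,B,C,F,E,A,G], logical=[C,F,E,A,G,n,B]
After op 11 (swap(3, 2)): offset=2, physical=[n,B,C,F,A,E,G], logical=[C,F,A,E,G,n,B]
After op 12 (swap(2, 1)): offset=2, physical=[n,B,C,A,F,E,G], logical=[C,A,F,E,G,n,B]

Answer: G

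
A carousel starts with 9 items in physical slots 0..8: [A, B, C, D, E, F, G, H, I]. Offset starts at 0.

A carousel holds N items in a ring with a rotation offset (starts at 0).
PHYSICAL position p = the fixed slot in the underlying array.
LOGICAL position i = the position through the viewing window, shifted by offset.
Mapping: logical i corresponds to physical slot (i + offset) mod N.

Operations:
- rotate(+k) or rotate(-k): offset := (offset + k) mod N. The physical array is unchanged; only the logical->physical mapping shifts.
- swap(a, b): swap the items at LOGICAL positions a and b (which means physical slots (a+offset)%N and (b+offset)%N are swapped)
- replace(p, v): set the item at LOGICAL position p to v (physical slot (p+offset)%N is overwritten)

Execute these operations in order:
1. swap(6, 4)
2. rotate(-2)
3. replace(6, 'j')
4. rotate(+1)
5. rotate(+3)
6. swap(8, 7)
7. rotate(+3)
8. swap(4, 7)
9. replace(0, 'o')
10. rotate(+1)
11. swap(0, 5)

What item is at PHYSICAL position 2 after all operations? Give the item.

After op 1 (swap(6, 4)): offset=0, physical=[A,B,C,D,G,F,E,H,I], logical=[A,B,C,D,G,F,E,H,I]
After op 2 (rotate(-2)): offset=7, physical=[A,B,C,D,G,F,E,H,I], logical=[H,I,A,B,C,D,G,F,E]
After op 3 (replace(6, 'j')): offset=7, physical=[A,B,C,D,j,F,E,H,I], logical=[H,I,A,B,C,D,j,F,E]
After op 4 (rotate(+1)): offset=8, physical=[A,B,C,D,j,F,E,H,I], logical=[I,A,B,C,D,j,F,E,H]
After op 5 (rotate(+3)): offset=2, physical=[A,B,C,D,j,F,E,H,I], logical=[C,D,j,F,E,H,I,A,B]
After op 6 (swap(8, 7)): offset=2, physical=[B,A,C,D,j,F,E,H,I], logical=[C,D,j,F,E,H,I,B,A]
After op 7 (rotate(+3)): offset=5, physical=[B,A,C,D,j,F,E,H,I], logical=[F,E,H,I,B,A,C,D,j]
After op 8 (swap(4, 7)): offset=5, physical=[D,A,C,B,j,F,E,H,I], logical=[F,E,H,I,D,A,C,B,j]
After op 9 (replace(0, 'o')): offset=5, physical=[D,A,C,B,j,o,E,H,I], logical=[o,E,H,I,D,A,C,B,j]
After op 10 (rotate(+1)): offset=6, physical=[D,A,C,B,j,o,E,H,I], logical=[E,H,I,D,A,C,B,j,o]
After op 11 (swap(0, 5)): offset=6, physical=[D,A,E,B,j,o,C,H,I], logical=[C,H,I,D,A,E,B,j,o]

Answer: E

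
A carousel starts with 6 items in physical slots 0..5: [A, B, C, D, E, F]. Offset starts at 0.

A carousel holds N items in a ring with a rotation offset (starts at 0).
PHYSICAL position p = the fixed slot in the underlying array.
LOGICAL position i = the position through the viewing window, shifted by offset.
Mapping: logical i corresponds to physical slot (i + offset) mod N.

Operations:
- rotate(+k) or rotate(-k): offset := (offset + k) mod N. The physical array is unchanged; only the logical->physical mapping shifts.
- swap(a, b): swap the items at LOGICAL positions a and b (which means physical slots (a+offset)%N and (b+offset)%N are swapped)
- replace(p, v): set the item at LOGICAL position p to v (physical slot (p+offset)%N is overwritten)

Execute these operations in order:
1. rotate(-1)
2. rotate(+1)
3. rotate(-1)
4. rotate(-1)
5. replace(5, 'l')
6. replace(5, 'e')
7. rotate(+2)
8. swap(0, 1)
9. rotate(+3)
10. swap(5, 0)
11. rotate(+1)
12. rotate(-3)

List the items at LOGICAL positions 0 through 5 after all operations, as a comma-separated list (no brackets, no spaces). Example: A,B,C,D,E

Answer: A,e,C,E,F,B

Derivation:
After op 1 (rotate(-1)): offset=5, physical=[A,B,C,D,E,F], logical=[F,A,B,C,D,E]
After op 2 (rotate(+1)): offset=0, physical=[A,B,C,D,E,F], logical=[A,B,C,D,E,F]
After op 3 (rotate(-1)): offset=5, physical=[A,B,C,D,E,F], logical=[F,A,B,C,D,E]
After op 4 (rotate(-1)): offset=4, physical=[A,B,C,D,E,F], logical=[E,F,A,B,C,D]
After op 5 (replace(5, 'l')): offset=4, physical=[A,B,C,l,E,F], logical=[E,F,A,B,C,l]
After op 6 (replace(5, 'e')): offset=4, physical=[A,B,C,e,E,F], logical=[E,F,A,B,C,e]
After op 7 (rotate(+2)): offset=0, physical=[A,B,C,e,E,F], logical=[A,B,C,e,E,F]
After op 8 (swap(0, 1)): offset=0, physical=[B,A,C,e,E,F], logical=[B,A,C,e,E,F]
After op 9 (rotate(+3)): offset=3, physical=[B,A,C,e,E,F], logical=[e,E,F,B,A,C]
After op 10 (swap(5, 0)): offset=3, physical=[B,A,e,C,E,F], logical=[C,E,F,B,A,e]
After op 11 (rotate(+1)): offset=4, physical=[B,A,e,C,E,F], logical=[E,F,B,A,e,C]
After op 12 (rotate(-3)): offset=1, physical=[B,A,e,C,E,F], logical=[A,e,C,E,F,B]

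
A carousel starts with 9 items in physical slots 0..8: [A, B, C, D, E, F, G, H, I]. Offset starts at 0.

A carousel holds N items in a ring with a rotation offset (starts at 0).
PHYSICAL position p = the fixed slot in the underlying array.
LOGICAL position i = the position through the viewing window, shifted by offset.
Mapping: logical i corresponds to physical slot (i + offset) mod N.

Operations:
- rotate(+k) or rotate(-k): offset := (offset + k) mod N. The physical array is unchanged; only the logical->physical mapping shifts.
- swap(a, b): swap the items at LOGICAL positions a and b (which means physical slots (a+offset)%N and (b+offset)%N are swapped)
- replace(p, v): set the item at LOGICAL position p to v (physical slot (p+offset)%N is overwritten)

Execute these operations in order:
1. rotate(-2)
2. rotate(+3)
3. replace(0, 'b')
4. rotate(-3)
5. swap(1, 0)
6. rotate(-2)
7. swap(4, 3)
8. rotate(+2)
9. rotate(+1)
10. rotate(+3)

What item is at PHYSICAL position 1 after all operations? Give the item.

Answer: b

Derivation:
After op 1 (rotate(-2)): offset=7, physical=[A,B,C,D,E,F,G,H,I], logical=[H,I,A,B,C,D,E,F,G]
After op 2 (rotate(+3)): offset=1, physical=[A,B,C,D,E,F,G,H,I], logical=[B,C,D,E,F,G,H,I,A]
After op 3 (replace(0, 'b')): offset=1, physical=[A,b,C,D,E,F,G,H,I], logical=[b,C,D,E,F,G,H,I,A]
After op 4 (rotate(-3)): offset=7, physical=[A,b,C,D,E,F,G,H,I], logical=[H,I,A,b,C,D,E,F,G]
After op 5 (swap(1, 0)): offset=7, physical=[A,b,C,D,E,F,G,I,H], logical=[I,H,A,b,C,D,E,F,G]
After op 6 (rotate(-2)): offset=5, physical=[A,b,C,D,E,F,G,I,H], logical=[F,G,I,H,A,b,C,D,E]
After op 7 (swap(4, 3)): offset=5, physical=[H,b,C,D,E,F,G,I,A], logical=[F,G,I,A,H,b,C,D,E]
After op 8 (rotate(+2)): offset=7, physical=[H,b,C,D,E,F,G,I,A], logical=[I,A,H,b,C,D,E,F,G]
After op 9 (rotate(+1)): offset=8, physical=[H,b,C,D,E,F,G,I,A], logical=[A,H,b,C,D,E,F,G,I]
After op 10 (rotate(+3)): offset=2, physical=[H,b,C,D,E,F,G,I,A], logical=[C,D,E,F,G,I,A,H,b]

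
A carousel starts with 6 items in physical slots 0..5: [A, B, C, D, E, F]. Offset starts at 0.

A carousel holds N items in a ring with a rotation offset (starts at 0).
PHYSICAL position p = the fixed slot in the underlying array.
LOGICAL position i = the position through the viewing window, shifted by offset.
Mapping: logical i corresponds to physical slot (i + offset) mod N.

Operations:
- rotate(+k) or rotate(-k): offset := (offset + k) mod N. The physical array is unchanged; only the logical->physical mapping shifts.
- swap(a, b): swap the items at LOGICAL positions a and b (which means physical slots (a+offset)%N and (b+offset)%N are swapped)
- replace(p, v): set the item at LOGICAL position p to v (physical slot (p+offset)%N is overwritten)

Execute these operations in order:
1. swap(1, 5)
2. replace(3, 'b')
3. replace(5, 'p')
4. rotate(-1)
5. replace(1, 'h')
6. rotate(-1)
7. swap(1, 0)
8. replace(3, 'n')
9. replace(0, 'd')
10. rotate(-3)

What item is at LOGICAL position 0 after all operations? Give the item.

After op 1 (swap(1, 5)): offset=0, physical=[A,F,C,D,E,B], logical=[A,F,C,D,E,B]
After op 2 (replace(3, 'b')): offset=0, physical=[A,F,C,b,E,B], logical=[A,F,C,b,E,B]
After op 3 (replace(5, 'p')): offset=0, physical=[A,F,C,b,E,p], logical=[A,F,C,b,E,p]
After op 4 (rotate(-1)): offset=5, physical=[A,F,C,b,E,p], logical=[p,A,F,C,b,E]
After op 5 (replace(1, 'h')): offset=5, physical=[h,F,C,b,E,p], logical=[p,h,F,C,b,E]
After op 6 (rotate(-1)): offset=4, physical=[h,F,C,b,E,p], logical=[E,p,h,F,C,b]
After op 7 (swap(1, 0)): offset=4, physical=[h,F,C,b,p,E], logical=[p,E,h,F,C,b]
After op 8 (replace(3, 'n')): offset=4, physical=[h,n,C,b,p,E], logical=[p,E,h,n,C,b]
After op 9 (replace(0, 'd')): offset=4, physical=[h,n,C,b,d,E], logical=[d,E,h,n,C,b]
After op 10 (rotate(-3)): offset=1, physical=[h,n,C,b,d,E], logical=[n,C,b,d,E,h]

Answer: n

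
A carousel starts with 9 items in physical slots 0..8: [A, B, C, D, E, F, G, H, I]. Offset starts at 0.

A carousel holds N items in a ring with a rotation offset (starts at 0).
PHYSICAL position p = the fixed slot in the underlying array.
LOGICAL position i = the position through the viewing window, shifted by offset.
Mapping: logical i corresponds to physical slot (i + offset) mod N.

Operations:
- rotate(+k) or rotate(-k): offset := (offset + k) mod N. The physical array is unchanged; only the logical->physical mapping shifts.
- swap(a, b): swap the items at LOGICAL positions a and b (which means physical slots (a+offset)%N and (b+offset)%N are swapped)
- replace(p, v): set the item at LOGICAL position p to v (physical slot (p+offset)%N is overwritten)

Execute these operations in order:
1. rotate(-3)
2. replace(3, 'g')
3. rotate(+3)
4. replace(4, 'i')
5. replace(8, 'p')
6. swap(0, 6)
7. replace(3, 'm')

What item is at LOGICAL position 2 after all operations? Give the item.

Answer: C

Derivation:
After op 1 (rotate(-3)): offset=6, physical=[A,B,C,D,E,F,G,H,I], logical=[G,H,I,A,B,C,D,E,F]
After op 2 (replace(3, 'g')): offset=6, physical=[g,B,C,D,E,F,G,H,I], logical=[G,H,I,g,B,C,D,E,F]
After op 3 (rotate(+3)): offset=0, physical=[g,B,C,D,E,F,G,H,I], logical=[g,B,C,D,E,F,G,H,I]
After op 4 (replace(4, 'i')): offset=0, physical=[g,B,C,D,i,F,G,H,I], logical=[g,B,C,D,i,F,G,H,I]
After op 5 (replace(8, 'p')): offset=0, physical=[g,B,C,D,i,F,G,H,p], logical=[g,B,C,D,i,F,G,H,p]
After op 6 (swap(0, 6)): offset=0, physical=[G,B,C,D,i,F,g,H,p], logical=[G,B,C,D,i,F,g,H,p]
After op 7 (replace(3, 'm')): offset=0, physical=[G,B,C,m,i,F,g,H,p], logical=[G,B,C,m,i,F,g,H,p]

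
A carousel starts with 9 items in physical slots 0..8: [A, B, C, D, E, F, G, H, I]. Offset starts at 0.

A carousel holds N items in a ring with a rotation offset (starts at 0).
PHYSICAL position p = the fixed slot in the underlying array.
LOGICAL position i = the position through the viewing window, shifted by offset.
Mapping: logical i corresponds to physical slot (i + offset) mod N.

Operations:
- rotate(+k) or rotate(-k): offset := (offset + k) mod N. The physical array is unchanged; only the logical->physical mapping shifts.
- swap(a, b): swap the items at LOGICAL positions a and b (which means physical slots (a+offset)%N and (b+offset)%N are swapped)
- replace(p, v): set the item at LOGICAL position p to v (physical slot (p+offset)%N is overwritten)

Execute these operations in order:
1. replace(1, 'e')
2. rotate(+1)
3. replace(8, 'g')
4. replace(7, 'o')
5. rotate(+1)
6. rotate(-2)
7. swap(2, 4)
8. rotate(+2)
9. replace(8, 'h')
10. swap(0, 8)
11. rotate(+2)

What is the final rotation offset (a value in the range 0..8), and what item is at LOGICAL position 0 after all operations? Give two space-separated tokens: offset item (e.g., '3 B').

After op 1 (replace(1, 'e')): offset=0, physical=[A,e,C,D,E,F,G,H,I], logical=[A,e,C,D,E,F,G,H,I]
After op 2 (rotate(+1)): offset=1, physical=[A,e,C,D,E,F,G,H,I], logical=[e,C,D,E,F,G,H,I,A]
After op 3 (replace(8, 'g')): offset=1, physical=[g,e,C,D,E,F,G,H,I], logical=[e,C,D,E,F,G,H,I,g]
After op 4 (replace(7, 'o')): offset=1, physical=[g,e,C,D,E,F,G,H,o], logical=[e,C,D,E,F,G,H,o,g]
After op 5 (rotate(+1)): offset=2, physical=[g,e,C,D,E,F,G,H,o], logical=[C,D,E,F,G,H,o,g,e]
After op 6 (rotate(-2)): offset=0, physical=[g,e,C,D,E,F,G,H,o], logical=[g,e,C,D,E,F,G,H,o]
After op 7 (swap(2, 4)): offset=0, physical=[g,e,E,D,C,F,G,H,o], logical=[g,e,E,D,C,F,G,H,o]
After op 8 (rotate(+2)): offset=2, physical=[g,e,E,D,C,F,G,H,o], logical=[E,D,C,F,G,H,o,g,e]
After op 9 (replace(8, 'h')): offset=2, physical=[g,h,E,D,C,F,G,H,o], logical=[E,D,C,F,G,H,o,g,h]
After op 10 (swap(0, 8)): offset=2, physical=[g,E,h,D,C,F,G,H,o], logical=[h,D,C,F,G,H,o,g,E]
After op 11 (rotate(+2)): offset=4, physical=[g,E,h,D,C,F,G,H,o], logical=[C,F,G,H,o,g,E,h,D]

Answer: 4 C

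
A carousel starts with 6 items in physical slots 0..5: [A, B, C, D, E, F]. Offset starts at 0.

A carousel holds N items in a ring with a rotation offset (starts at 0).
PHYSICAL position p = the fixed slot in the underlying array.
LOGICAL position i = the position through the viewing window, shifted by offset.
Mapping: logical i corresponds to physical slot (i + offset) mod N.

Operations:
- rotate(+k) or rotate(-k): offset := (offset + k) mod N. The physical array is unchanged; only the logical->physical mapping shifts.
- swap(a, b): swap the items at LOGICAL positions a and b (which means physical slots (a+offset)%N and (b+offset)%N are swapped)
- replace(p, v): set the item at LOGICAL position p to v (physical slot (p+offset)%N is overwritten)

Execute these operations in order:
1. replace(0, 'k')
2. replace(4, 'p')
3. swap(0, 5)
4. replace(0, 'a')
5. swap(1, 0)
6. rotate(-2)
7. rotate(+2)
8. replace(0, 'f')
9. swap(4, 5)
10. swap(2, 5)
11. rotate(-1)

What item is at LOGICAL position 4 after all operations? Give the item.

Answer: D

Derivation:
After op 1 (replace(0, 'k')): offset=0, physical=[k,B,C,D,E,F], logical=[k,B,C,D,E,F]
After op 2 (replace(4, 'p')): offset=0, physical=[k,B,C,D,p,F], logical=[k,B,C,D,p,F]
After op 3 (swap(0, 5)): offset=0, physical=[F,B,C,D,p,k], logical=[F,B,C,D,p,k]
After op 4 (replace(0, 'a')): offset=0, physical=[a,B,C,D,p,k], logical=[a,B,C,D,p,k]
After op 5 (swap(1, 0)): offset=0, physical=[B,a,C,D,p,k], logical=[B,a,C,D,p,k]
After op 6 (rotate(-2)): offset=4, physical=[B,a,C,D,p,k], logical=[p,k,B,a,C,D]
After op 7 (rotate(+2)): offset=0, physical=[B,a,C,D,p,k], logical=[B,a,C,D,p,k]
After op 8 (replace(0, 'f')): offset=0, physical=[f,a,C,D,p,k], logical=[f,a,C,D,p,k]
After op 9 (swap(4, 5)): offset=0, physical=[f,a,C,D,k,p], logical=[f,a,C,D,k,p]
After op 10 (swap(2, 5)): offset=0, physical=[f,a,p,D,k,C], logical=[f,a,p,D,k,C]
After op 11 (rotate(-1)): offset=5, physical=[f,a,p,D,k,C], logical=[C,f,a,p,D,k]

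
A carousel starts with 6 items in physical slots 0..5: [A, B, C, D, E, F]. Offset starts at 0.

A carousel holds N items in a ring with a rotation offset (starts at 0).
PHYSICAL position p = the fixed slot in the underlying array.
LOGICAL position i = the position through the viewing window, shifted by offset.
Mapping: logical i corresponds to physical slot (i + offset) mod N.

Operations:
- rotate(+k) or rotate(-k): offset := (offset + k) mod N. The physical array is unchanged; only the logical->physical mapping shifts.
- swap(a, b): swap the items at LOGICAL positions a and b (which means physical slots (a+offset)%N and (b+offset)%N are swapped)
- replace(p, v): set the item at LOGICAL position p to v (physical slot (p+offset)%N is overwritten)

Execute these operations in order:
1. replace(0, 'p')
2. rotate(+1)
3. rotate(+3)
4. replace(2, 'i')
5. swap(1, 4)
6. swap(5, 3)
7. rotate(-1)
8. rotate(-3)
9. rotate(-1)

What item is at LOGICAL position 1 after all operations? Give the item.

After op 1 (replace(0, 'p')): offset=0, physical=[p,B,C,D,E,F], logical=[p,B,C,D,E,F]
After op 2 (rotate(+1)): offset=1, physical=[p,B,C,D,E,F], logical=[B,C,D,E,F,p]
After op 3 (rotate(+3)): offset=4, physical=[p,B,C,D,E,F], logical=[E,F,p,B,C,D]
After op 4 (replace(2, 'i')): offset=4, physical=[i,B,C,D,E,F], logical=[E,F,i,B,C,D]
After op 5 (swap(1, 4)): offset=4, physical=[i,B,F,D,E,C], logical=[E,C,i,B,F,D]
After op 6 (swap(5, 3)): offset=4, physical=[i,D,F,B,E,C], logical=[E,C,i,D,F,B]
After op 7 (rotate(-1)): offset=3, physical=[i,D,F,B,E,C], logical=[B,E,C,i,D,F]
After op 8 (rotate(-3)): offset=0, physical=[i,D,F,B,E,C], logical=[i,D,F,B,E,C]
After op 9 (rotate(-1)): offset=5, physical=[i,D,F,B,E,C], logical=[C,i,D,F,B,E]

Answer: i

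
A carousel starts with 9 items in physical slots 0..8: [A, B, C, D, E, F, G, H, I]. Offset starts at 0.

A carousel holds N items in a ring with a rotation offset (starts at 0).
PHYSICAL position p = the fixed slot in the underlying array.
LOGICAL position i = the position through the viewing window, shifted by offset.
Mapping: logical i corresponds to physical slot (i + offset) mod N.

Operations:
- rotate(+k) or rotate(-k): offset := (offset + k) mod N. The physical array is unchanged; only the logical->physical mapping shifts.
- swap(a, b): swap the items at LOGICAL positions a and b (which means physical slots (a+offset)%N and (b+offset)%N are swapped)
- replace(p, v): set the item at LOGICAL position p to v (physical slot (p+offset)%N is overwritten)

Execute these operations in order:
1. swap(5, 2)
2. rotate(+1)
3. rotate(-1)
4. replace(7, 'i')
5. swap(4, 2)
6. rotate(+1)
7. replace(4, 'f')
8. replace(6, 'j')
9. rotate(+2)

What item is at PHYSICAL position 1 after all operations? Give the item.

After op 1 (swap(5, 2)): offset=0, physical=[A,B,F,D,E,C,G,H,I], logical=[A,B,F,D,E,C,G,H,I]
After op 2 (rotate(+1)): offset=1, physical=[A,B,F,D,E,C,G,H,I], logical=[B,F,D,E,C,G,H,I,A]
After op 3 (rotate(-1)): offset=0, physical=[A,B,F,D,E,C,G,H,I], logical=[A,B,F,D,E,C,G,H,I]
After op 4 (replace(7, 'i')): offset=0, physical=[A,B,F,D,E,C,G,i,I], logical=[A,B,F,D,E,C,G,i,I]
After op 5 (swap(4, 2)): offset=0, physical=[A,B,E,D,F,C,G,i,I], logical=[A,B,E,D,F,C,G,i,I]
After op 6 (rotate(+1)): offset=1, physical=[A,B,E,D,F,C,G,i,I], logical=[B,E,D,F,C,G,i,I,A]
After op 7 (replace(4, 'f')): offset=1, physical=[A,B,E,D,F,f,G,i,I], logical=[B,E,D,F,f,G,i,I,A]
After op 8 (replace(6, 'j')): offset=1, physical=[A,B,E,D,F,f,G,j,I], logical=[B,E,D,F,f,G,j,I,A]
After op 9 (rotate(+2)): offset=3, physical=[A,B,E,D,F,f,G,j,I], logical=[D,F,f,G,j,I,A,B,E]

Answer: B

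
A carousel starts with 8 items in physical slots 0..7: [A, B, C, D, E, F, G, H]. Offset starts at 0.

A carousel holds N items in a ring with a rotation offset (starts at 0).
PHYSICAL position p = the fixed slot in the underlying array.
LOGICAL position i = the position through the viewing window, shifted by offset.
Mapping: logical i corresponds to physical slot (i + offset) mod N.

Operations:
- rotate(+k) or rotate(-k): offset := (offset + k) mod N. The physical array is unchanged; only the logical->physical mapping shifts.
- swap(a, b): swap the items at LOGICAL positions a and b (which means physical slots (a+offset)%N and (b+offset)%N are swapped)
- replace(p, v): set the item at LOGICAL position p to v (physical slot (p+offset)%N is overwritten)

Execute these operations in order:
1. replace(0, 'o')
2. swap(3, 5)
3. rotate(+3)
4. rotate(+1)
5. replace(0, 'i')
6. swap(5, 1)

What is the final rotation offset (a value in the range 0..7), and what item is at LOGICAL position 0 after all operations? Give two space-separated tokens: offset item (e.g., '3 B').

Answer: 4 i

Derivation:
After op 1 (replace(0, 'o')): offset=0, physical=[o,B,C,D,E,F,G,H], logical=[o,B,C,D,E,F,G,H]
After op 2 (swap(3, 5)): offset=0, physical=[o,B,C,F,E,D,G,H], logical=[o,B,C,F,E,D,G,H]
After op 3 (rotate(+3)): offset=3, physical=[o,B,C,F,E,D,G,H], logical=[F,E,D,G,H,o,B,C]
After op 4 (rotate(+1)): offset=4, physical=[o,B,C,F,E,D,G,H], logical=[E,D,G,H,o,B,C,F]
After op 5 (replace(0, 'i')): offset=4, physical=[o,B,C,F,i,D,G,H], logical=[i,D,G,H,o,B,C,F]
After op 6 (swap(5, 1)): offset=4, physical=[o,D,C,F,i,B,G,H], logical=[i,B,G,H,o,D,C,F]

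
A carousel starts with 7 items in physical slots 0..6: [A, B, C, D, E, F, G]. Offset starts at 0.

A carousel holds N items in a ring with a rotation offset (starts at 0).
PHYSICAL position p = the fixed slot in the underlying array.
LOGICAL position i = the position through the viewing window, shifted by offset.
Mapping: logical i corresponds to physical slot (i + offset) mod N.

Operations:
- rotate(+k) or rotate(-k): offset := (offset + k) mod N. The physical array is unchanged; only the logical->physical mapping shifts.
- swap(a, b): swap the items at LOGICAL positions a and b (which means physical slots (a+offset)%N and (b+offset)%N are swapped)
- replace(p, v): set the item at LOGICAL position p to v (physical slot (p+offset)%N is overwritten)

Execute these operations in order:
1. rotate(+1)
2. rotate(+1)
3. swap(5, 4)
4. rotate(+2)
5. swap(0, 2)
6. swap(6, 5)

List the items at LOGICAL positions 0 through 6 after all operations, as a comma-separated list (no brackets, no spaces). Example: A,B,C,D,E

After op 1 (rotate(+1)): offset=1, physical=[A,B,C,D,E,F,G], logical=[B,C,D,E,F,G,A]
After op 2 (rotate(+1)): offset=2, physical=[A,B,C,D,E,F,G], logical=[C,D,E,F,G,A,B]
After op 3 (swap(5, 4)): offset=2, physical=[G,B,C,D,E,F,A], logical=[C,D,E,F,A,G,B]
After op 4 (rotate(+2)): offset=4, physical=[G,B,C,D,E,F,A], logical=[E,F,A,G,B,C,D]
After op 5 (swap(0, 2)): offset=4, physical=[G,B,C,D,A,F,E], logical=[A,F,E,G,B,C,D]
After op 6 (swap(6, 5)): offset=4, physical=[G,B,D,C,A,F,E], logical=[A,F,E,G,B,D,C]

Answer: A,F,E,G,B,D,C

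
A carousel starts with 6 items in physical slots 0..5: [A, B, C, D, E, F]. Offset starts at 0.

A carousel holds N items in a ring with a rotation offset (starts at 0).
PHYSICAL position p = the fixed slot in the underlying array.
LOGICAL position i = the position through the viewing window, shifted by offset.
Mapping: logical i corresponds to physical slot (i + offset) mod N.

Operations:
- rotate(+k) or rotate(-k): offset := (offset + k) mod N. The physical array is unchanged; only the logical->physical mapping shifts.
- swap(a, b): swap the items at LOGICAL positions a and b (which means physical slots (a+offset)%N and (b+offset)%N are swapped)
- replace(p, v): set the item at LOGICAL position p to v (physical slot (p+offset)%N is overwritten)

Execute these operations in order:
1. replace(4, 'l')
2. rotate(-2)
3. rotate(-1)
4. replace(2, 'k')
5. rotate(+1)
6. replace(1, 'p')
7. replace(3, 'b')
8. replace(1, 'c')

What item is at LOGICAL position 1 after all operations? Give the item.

Answer: c

Derivation:
After op 1 (replace(4, 'l')): offset=0, physical=[A,B,C,D,l,F], logical=[A,B,C,D,l,F]
After op 2 (rotate(-2)): offset=4, physical=[A,B,C,D,l,F], logical=[l,F,A,B,C,D]
After op 3 (rotate(-1)): offset=3, physical=[A,B,C,D,l,F], logical=[D,l,F,A,B,C]
After op 4 (replace(2, 'k')): offset=3, physical=[A,B,C,D,l,k], logical=[D,l,k,A,B,C]
After op 5 (rotate(+1)): offset=4, physical=[A,B,C,D,l,k], logical=[l,k,A,B,C,D]
After op 6 (replace(1, 'p')): offset=4, physical=[A,B,C,D,l,p], logical=[l,p,A,B,C,D]
After op 7 (replace(3, 'b')): offset=4, physical=[A,b,C,D,l,p], logical=[l,p,A,b,C,D]
After op 8 (replace(1, 'c')): offset=4, physical=[A,b,C,D,l,c], logical=[l,c,A,b,C,D]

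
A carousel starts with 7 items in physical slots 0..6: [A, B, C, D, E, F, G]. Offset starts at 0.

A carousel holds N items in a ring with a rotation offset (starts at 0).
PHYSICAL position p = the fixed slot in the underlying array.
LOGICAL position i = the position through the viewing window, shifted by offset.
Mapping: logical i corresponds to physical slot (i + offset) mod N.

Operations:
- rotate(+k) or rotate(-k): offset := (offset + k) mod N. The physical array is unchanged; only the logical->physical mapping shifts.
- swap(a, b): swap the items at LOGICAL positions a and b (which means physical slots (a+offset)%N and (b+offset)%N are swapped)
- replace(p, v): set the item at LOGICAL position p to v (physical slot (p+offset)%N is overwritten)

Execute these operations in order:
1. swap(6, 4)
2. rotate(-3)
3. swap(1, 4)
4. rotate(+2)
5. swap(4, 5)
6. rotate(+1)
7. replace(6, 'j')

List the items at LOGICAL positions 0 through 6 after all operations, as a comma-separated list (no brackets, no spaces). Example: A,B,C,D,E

After op 1 (swap(6, 4)): offset=0, physical=[A,B,C,D,G,F,E], logical=[A,B,C,D,G,F,E]
After op 2 (rotate(-3)): offset=4, physical=[A,B,C,D,G,F,E], logical=[G,F,E,A,B,C,D]
After op 3 (swap(1, 4)): offset=4, physical=[A,F,C,D,G,B,E], logical=[G,B,E,A,F,C,D]
After op 4 (rotate(+2)): offset=6, physical=[A,F,C,D,G,B,E], logical=[E,A,F,C,D,G,B]
After op 5 (swap(4, 5)): offset=6, physical=[A,F,C,G,D,B,E], logical=[E,A,F,C,G,D,B]
After op 6 (rotate(+1)): offset=0, physical=[A,F,C,G,D,B,E], logical=[A,F,C,G,D,B,E]
After op 7 (replace(6, 'j')): offset=0, physical=[A,F,C,G,D,B,j], logical=[A,F,C,G,D,B,j]

Answer: A,F,C,G,D,B,j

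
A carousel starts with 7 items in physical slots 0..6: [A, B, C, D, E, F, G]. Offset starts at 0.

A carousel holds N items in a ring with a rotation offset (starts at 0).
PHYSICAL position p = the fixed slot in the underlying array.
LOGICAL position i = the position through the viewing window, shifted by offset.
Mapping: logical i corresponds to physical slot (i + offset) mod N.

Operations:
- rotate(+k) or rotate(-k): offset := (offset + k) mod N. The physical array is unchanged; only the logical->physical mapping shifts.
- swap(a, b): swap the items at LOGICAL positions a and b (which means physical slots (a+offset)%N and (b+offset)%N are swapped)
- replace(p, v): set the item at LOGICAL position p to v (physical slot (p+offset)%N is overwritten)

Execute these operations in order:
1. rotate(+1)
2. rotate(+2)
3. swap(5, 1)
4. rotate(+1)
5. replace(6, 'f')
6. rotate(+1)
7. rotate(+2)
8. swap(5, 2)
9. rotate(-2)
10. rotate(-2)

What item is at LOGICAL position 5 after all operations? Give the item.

After op 1 (rotate(+1)): offset=1, physical=[A,B,C,D,E,F,G], logical=[B,C,D,E,F,G,A]
After op 2 (rotate(+2)): offset=3, physical=[A,B,C,D,E,F,G], logical=[D,E,F,G,A,B,C]
After op 3 (swap(5, 1)): offset=3, physical=[A,E,C,D,B,F,G], logical=[D,B,F,G,A,E,C]
After op 4 (rotate(+1)): offset=4, physical=[A,E,C,D,B,F,G], logical=[B,F,G,A,E,C,D]
After op 5 (replace(6, 'f')): offset=4, physical=[A,E,C,f,B,F,G], logical=[B,F,G,A,E,C,f]
After op 6 (rotate(+1)): offset=5, physical=[A,E,C,f,B,F,G], logical=[F,G,A,E,C,f,B]
After op 7 (rotate(+2)): offset=0, physical=[A,E,C,f,B,F,G], logical=[A,E,C,f,B,F,G]
After op 8 (swap(5, 2)): offset=0, physical=[A,E,F,f,B,C,G], logical=[A,E,F,f,B,C,G]
After op 9 (rotate(-2)): offset=5, physical=[A,E,F,f,B,C,G], logical=[C,G,A,E,F,f,B]
After op 10 (rotate(-2)): offset=3, physical=[A,E,F,f,B,C,G], logical=[f,B,C,G,A,E,F]

Answer: E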